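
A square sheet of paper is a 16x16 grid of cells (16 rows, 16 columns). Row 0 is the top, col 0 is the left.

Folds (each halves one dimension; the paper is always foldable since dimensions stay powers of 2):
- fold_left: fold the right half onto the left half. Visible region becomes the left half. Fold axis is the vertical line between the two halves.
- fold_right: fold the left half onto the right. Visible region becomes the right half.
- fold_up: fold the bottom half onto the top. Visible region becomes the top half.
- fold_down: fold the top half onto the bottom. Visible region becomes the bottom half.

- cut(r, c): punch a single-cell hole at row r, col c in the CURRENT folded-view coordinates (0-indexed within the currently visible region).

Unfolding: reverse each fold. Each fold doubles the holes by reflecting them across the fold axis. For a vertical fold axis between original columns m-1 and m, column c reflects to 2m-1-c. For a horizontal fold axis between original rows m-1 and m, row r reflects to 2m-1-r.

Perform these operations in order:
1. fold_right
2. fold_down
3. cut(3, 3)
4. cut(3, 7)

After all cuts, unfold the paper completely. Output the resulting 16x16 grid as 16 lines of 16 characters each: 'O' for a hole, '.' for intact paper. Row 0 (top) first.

Answer: ................
................
................
................
O...O......O...O
................
................
................
................
................
................
O...O......O...O
................
................
................
................

Derivation:
Op 1 fold_right: fold axis v@8; visible region now rows[0,16) x cols[8,16) = 16x8
Op 2 fold_down: fold axis h@8; visible region now rows[8,16) x cols[8,16) = 8x8
Op 3 cut(3, 3): punch at orig (11,11); cuts so far [(11, 11)]; region rows[8,16) x cols[8,16) = 8x8
Op 4 cut(3, 7): punch at orig (11,15); cuts so far [(11, 11), (11, 15)]; region rows[8,16) x cols[8,16) = 8x8
Unfold 1 (reflect across h@8): 4 holes -> [(4, 11), (4, 15), (11, 11), (11, 15)]
Unfold 2 (reflect across v@8): 8 holes -> [(4, 0), (4, 4), (4, 11), (4, 15), (11, 0), (11, 4), (11, 11), (11, 15)]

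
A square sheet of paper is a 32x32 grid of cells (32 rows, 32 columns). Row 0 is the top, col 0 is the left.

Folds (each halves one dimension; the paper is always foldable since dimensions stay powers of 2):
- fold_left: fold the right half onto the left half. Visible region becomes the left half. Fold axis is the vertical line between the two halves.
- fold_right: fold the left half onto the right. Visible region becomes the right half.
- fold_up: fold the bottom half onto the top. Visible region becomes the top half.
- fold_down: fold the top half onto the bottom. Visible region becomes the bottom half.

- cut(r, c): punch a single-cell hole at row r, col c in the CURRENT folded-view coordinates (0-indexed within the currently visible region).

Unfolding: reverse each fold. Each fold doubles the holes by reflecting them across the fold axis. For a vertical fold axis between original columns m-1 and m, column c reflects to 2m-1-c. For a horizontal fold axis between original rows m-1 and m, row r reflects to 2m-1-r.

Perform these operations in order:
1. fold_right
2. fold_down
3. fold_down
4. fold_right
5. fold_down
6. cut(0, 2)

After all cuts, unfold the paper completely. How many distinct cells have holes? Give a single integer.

Op 1 fold_right: fold axis v@16; visible region now rows[0,32) x cols[16,32) = 32x16
Op 2 fold_down: fold axis h@16; visible region now rows[16,32) x cols[16,32) = 16x16
Op 3 fold_down: fold axis h@24; visible region now rows[24,32) x cols[16,32) = 8x16
Op 4 fold_right: fold axis v@24; visible region now rows[24,32) x cols[24,32) = 8x8
Op 5 fold_down: fold axis h@28; visible region now rows[28,32) x cols[24,32) = 4x8
Op 6 cut(0, 2): punch at orig (28,26); cuts so far [(28, 26)]; region rows[28,32) x cols[24,32) = 4x8
Unfold 1 (reflect across h@28): 2 holes -> [(27, 26), (28, 26)]
Unfold 2 (reflect across v@24): 4 holes -> [(27, 21), (27, 26), (28, 21), (28, 26)]
Unfold 3 (reflect across h@24): 8 holes -> [(19, 21), (19, 26), (20, 21), (20, 26), (27, 21), (27, 26), (28, 21), (28, 26)]
Unfold 4 (reflect across h@16): 16 holes -> [(3, 21), (3, 26), (4, 21), (4, 26), (11, 21), (11, 26), (12, 21), (12, 26), (19, 21), (19, 26), (20, 21), (20, 26), (27, 21), (27, 26), (28, 21), (28, 26)]
Unfold 5 (reflect across v@16): 32 holes -> [(3, 5), (3, 10), (3, 21), (3, 26), (4, 5), (4, 10), (4, 21), (4, 26), (11, 5), (11, 10), (11, 21), (11, 26), (12, 5), (12, 10), (12, 21), (12, 26), (19, 5), (19, 10), (19, 21), (19, 26), (20, 5), (20, 10), (20, 21), (20, 26), (27, 5), (27, 10), (27, 21), (27, 26), (28, 5), (28, 10), (28, 21), (28, 26)]

Answer: 32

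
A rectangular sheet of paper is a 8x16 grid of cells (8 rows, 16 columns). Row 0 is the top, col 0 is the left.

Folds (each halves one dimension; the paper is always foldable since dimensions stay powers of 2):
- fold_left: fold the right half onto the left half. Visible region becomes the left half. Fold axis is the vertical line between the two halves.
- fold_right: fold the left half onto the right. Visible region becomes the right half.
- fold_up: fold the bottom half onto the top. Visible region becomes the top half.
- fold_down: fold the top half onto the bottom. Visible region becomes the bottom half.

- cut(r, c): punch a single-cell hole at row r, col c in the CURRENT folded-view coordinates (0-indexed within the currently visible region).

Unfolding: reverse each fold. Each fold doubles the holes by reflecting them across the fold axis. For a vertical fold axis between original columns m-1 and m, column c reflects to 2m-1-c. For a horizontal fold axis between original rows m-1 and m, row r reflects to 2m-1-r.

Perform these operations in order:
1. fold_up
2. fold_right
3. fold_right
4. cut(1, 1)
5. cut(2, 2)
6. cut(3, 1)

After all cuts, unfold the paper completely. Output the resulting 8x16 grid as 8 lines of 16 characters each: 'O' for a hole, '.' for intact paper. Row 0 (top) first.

Answer: ................
..O..O....O..O..
.O....O..O....O.
..O..O....O..O..
..O..O....O..O..
.O....O..O....O.
..O..O....O..O..
................

Derivation:
Op 1 fold_up: fold axis h@4; visible region now rows[0,4) x cols[0,16) = 4x16
Op 2 fold_right: fold axis v@8; visible region now rows[0,4) x cols[8,16) = 4x8
Op 3 fold_right: fold axis v@12; visible region now rows[0,4) x cols[12,16) = 4x4
Op 4 cut(1, 1): punch at orig (1,13); cuts so far [(1, 13)]; region rows[0,4) x cols[12,16) = 4x4
Op 5 cut(2, 2): punch at orig (2,14); cuts so far [(1, 13), (2, 14)]; region rows[0,4) x cols[12,16) = 4x4
Op 6 cut(3, 1): punch at orig (3,13); cuts so far [(1, 13), (2, 14), (3, 13)]; region rows[0,4) x cols[12,16) = 4x4
Unfold 1 (reflect across v@12): 6 holes -> [(1, 10), (1, 13), (2, 9), (2, 14), (3, 10), (3, 13)]
Unfold 2 (reflect across v@8): 12 holes -> [(1, 2), (1, 5), (1, 10), (1, 13), (2, 1), (2, 6), (2, 9), (2, 14), (3, 2), (3, 5), (3, 10), (3, 13)]
Unfold 3 (reflect across h@4): 24 holes -> [(1, 2), (1, 5), (1, 10), (1, 13), (2, 1), (2, 6), (2, 9), (2, 14), (3, 2), (3, 5), (3, 10), (3, 13), (4, 2), (4, 5), (4, 10), (4, 13), (5, 1), (5, 6), (5, 9), (5, 14), (6, 2), (6, 5), (6, 10), (6, 13)]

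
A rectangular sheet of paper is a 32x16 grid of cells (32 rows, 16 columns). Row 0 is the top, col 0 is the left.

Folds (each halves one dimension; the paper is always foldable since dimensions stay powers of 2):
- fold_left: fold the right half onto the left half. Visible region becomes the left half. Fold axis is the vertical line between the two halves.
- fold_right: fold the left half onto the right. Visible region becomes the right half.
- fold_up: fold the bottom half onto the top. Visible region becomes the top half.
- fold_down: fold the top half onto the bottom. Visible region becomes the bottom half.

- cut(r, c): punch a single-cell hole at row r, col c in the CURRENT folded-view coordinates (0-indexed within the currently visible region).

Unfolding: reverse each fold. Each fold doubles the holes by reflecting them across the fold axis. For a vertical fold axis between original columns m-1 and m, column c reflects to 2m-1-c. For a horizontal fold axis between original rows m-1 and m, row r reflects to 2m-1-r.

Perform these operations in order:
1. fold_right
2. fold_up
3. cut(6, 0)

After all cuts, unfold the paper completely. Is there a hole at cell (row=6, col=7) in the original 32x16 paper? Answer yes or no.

Answer: yes

Derivation:
Op 1 fold_right: fold axis v@8; visible region now rows[0,32) x cols[8,16) = 32x8
Op 2 fold_up: fold axis h@16; visible region now rows[0,16) x cols[8,16) = 16x8
Op 3 cut(6, 0): punch at orig (6,8); cuts so far [(6, 8)]; region rows[0,16) x cols[8,16) = 16x8
Unfold 1 (reflect across h@16): 2 holes -> [(6, 8), (25, 8)]
Unfold 2 (reflect across v@8): 4 holes -> [(6, 7), (6, 8), (25, 7), (25, 8)]
Holes: [(6, 7), (6, 8), (25, 7), (25, 8)]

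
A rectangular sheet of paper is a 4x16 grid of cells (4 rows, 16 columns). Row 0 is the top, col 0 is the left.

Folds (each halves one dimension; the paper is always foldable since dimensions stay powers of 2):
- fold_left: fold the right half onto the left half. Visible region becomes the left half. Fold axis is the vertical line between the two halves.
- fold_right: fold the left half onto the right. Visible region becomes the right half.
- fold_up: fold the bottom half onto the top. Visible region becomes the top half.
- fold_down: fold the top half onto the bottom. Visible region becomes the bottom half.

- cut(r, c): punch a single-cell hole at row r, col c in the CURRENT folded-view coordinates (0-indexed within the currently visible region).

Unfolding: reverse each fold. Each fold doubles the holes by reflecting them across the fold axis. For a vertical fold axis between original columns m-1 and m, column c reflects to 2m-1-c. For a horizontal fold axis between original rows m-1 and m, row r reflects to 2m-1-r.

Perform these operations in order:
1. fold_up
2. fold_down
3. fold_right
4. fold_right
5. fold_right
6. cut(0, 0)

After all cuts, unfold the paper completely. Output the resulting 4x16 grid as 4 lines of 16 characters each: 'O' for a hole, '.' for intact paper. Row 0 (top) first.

Answer: .OO..OO..OO..OO.
.OO..OO..OO..OO.
.OO..OO..OO..OO.
.OO..OO..OO..OO.

Derivation:
Op 1 fold_up: fold axis h@2; visible region now rows[0,2) x cols[0,16) = 2x16
Op 2 fold_down: fold axis h@1; visible region now rows[1,2) x cols[0,16) = 1x16
Op 3 fold_right: fold axis v@8; visible region now rows[1,2) x cols[8,16) = 1x8
Op 4 fold_right: fold axis v@12; visible region now rows[1,2) x cols[12,16) = 1x4
Op 5 fold_right: fold axis v@14; visible region now rows[1,2) x cols[14,16) = 1x2
Op 6 cut(0, 0): punch at orig (1,14); cuts so far [(1, 14)]; region rows[1,2) x cols[14,16) = 1x2
Unfold 1 (reflect across v@14): 2 holes -> [(1, 13), (1, 14)]
Unfold 2 (reflect across v@12): 4 holes -> [(1, 9), (1, 10), (1, 13), (1, 14)]
Unfold 3 (reflect across v@8): 8 holes -> [(1, 1), (1, 2), (1, 5), (1, 6), (1, 9), (1, 10), (1, 13), (1, 14)]
Unfold 4 (reflect across h@1): 16 holes -> [(0, 1), (0, 2), (0, 5), (0, 6), (0, 9), (0, 10), (0, 13), (0, 14), (1, 1), (1, 2), (1, 5), (1, 6), (1, 9), (1, 10), (1, 13), (1, 14)]
Unfold 5 (reflect across h@2): 32 holes -> [(0, 1), (0, 2), (0, 5), (0, 6), (0, 9), (0, 10), (0, 13), (0, 14), (1, 1), (1, 2), (1, 5), (1, 6), (1, 9), (1, 10), (1, 13), (1, 14), (2, 1), (2, 2), (2, 5), (2, 6), (2, 9), (2, 10), (2, 13), (2, 14), (3, 1), (3, 2), (3, 5), (3, 6), (3, 9), (3, 10), (3, 13), (3, 14)]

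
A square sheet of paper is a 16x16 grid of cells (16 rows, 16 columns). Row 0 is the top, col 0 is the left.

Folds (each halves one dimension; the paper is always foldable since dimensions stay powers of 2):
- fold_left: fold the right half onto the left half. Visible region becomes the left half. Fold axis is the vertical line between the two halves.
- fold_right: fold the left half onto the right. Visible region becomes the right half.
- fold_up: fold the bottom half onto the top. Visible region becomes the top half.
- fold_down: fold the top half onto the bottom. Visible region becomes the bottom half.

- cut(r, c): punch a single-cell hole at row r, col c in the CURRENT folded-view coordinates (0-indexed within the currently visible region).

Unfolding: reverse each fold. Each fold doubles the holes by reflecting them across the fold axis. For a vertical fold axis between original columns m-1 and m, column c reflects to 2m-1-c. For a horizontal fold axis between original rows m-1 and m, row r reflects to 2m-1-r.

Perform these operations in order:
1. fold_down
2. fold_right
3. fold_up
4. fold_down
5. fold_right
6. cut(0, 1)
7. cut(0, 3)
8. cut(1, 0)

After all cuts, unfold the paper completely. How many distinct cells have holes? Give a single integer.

Answer: 96

Derivation:
Op 1 fold_down: fold axis h@8; visible region now rows[8,16) x cols[0,16) = 8x16
Op 2 fold_right: fold axis v@8; visible region now rows[8,16) x cols[8,16) = 8x8
Op 3 fold_up: fold axis h@12; visible region now rows[8,12) x cols[8,16) = 4x8
Op 4 fold_down: fold axis h@10; visible region now rows[10,12) x cols[8,16) = 2x8
Op 5 fold_right: fold axis v@12; visible region now rows[10,12) x cols[12,16) = 2x4
Op 6 cut(0, 1): punch at orig (10,13); cuts so far [(10, 13)]; region rows[10,12) x cols[12,16) = 2x4
Op 7 cut(0, 3): punch at orig (10,15); cuts so far [(10, 13), (10, 15)]; region rows[10,12) x cols[12,16) = 2x4
Op 8 cut(1, 0): punch at orig (11,12); cuts so far [(10, 13), (10, 15), (11, 12)]; region rows[10,12) x cols[12,16) = 2x4
Unfold 1 (reflect across v@12): 6 holes -> [(10, 8), (10, 10), (10, 13), (10, 15), (11, 11), (11, 12)]
Unfold 2 (reflect across h@10): 12 holes -> [(8, 11), (8, 12), (9, 8), (9, 10), (9, 13), (9, 15), (10, 8), (10, 10), (10, 13), (10, 15), (11, 11), (11, 12)]
Unfold 3 (reflect across h@12): 24 holes -> [(8, 11), (8, 12), (9, 8), (9, 10), (9, 13), (9, 15), (10, 8), (10, 10), (10, 13), (10, 15), (11, 11), (11, 12), (12, 11), (12, 12), (13, 8), (13, 10), (13, 13), (13, 15), (14, 8), (14, 10), (14, 13), (14, 15), (15, 11), (15, 12)]
Unfold 4 (reflect across v@8): 48 holes -> [(8, 3), (8, 4), (8, 11), (8, 12), (9, 0), (9, 2), (9, 5), (9, 7), (9, 8), (9, 10), (9, 13), (9, 15), (10, 0), (10, 2), (10, 5), (10, 7), (10, 8), (10, 10), (10, 13), (10, 15), (11, 3), (11, 4), (11, 11), (11, 12), (12, 3), (12, 4), (12, 11), (12, 12), (13, 0), (13, 2), (13, 5), (13, 7), (13, 8), (13, 10), (13, 13), (13, 15), (14, 0), (14, 2), (14, 5), (14, 7), (14, 8), (14, 10), (14, 13), (14, 15), (15, 3), (15, 4), (15, 11), (15, 12)]
Unfold 5 (reflect across h@8): 96 holes -> [(0, 3), (0, 4), (0, 11), (0, 12), (1, 0), (1, 2), (1, 5), (1, 7), (1, 8), (1, 10), (1, 13), (1, 15), (2, 0), (2, 2), (2, 5), (2, 7), (2, 8), (2, 10), (2, 13), (2, 15), (3, 3), (3, 4), (3, 11), (3, 12), (4, 3), (4, 4), (4, 11), (4, 12), (5, 0), (5, 2), (5, 5), (5, 7), (5, 8), (5, 10), (5, 13), (5, 15), (6, 0), (6, 2), (6, 5), (6, 7), (6, 8), (6, 10), (6, 13), (6, 15), (7, 3), (7, 4), (7, 11), (7, 12), (8, 3), (8, 4), (8, 11), (8, 12), (9, 0), (9, 2), (9, 5), (9, 7), (9, 8), (9, 10), (9, 13), (9, 15), (10, 0), (10, 2), (10, 5), (10, 7), (10, 8), (10, 10), (10, 13), (10, 15), (11, 3), (11, 4), (11, 11), (11, 12), (12, 3), (12, 4), (12, 11), (12, 12), (13, 0), (13, 2), (13, 5), (13, 7), (13, 8), (13, 10), (13, 13), (13, 15), (14, 0), (14, 2), (14, 5), (14, 7), (14, 8), (14, 10), (14, 13), (14, 15), (15, 3), (15, 4), (15, 11), (15, 12)]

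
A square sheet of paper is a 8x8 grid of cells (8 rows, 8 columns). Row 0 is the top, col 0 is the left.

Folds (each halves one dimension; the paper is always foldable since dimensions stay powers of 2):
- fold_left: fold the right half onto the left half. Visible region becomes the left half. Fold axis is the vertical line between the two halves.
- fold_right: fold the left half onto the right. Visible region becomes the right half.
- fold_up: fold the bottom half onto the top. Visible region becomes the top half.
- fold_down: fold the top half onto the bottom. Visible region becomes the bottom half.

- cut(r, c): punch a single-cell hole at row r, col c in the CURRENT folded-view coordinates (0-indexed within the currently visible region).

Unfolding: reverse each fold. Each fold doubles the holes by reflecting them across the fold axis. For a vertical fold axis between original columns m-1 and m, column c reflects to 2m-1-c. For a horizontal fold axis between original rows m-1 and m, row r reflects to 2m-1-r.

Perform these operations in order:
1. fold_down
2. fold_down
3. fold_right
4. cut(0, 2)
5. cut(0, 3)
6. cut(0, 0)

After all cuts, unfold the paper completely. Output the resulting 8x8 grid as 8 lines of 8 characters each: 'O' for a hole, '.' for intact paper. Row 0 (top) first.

Op 1 fold_down: fold axis h@4; visible region now rows[4,8) x cols[0,8) = 4x8
Op 2 fold_down: fold axis h@6; visible region now rows[6,8) x cols[0,8) = 2x8
Op 3 fold_right: fold axis v@4; visible region now rows[6,8) x cols[4,8) = 2x4
Op 4 cut(0, 2): punch at orig (6,6); cuts so far [(6, 6)]; region rows[6,8) x cols[4,8) = 2x4
Op 5 cut(0, 3): punch at orig (6,7); cuts so far [(6, 6), (6, 7)]; region rows[6,8) x cols[4,8) = 2x4
Op 6 cut(0, 0): punch at orig (6,4); cuts so far [(6, 4), (6, 6), (6, 7)]; region rows[6,8) x cols[4,8) = 2x4
Unfold 1 (reflect across v@4): 6 holes -> [(6, 0), (6, 1), (6, 3), (6, 4), (6, 6), (6, 7)]
Unfold 2 (reflect across h@6): 12 holes -> [(5, 0), (5, 1), (5, 3), (5, 4), (5, 6), (5, 7), (6, 0), (6, 1), (6, 3), (6, 4), (6, 6), (6, 7)]
Unfold 3 (reflect across h@4): 24 holes -> [(1, 0), (1, 1), (1, 3), (1, 4), (1, 6), (1, 7), (2, 0), (2, 1), (2, 3), (2, 4), (2, 6), (2, 7), (5, 0), (5, 1), (5, 3), (5, 4), (5, 6), (5, 7), (6, 0), (6, 1), (6, 3), (6, 4), (6, 6), (6, 7)]

Answer: ........
OO.OO.OO
OO.OO.OO
........
........
OO.OO.OO
OO.OO.OO
........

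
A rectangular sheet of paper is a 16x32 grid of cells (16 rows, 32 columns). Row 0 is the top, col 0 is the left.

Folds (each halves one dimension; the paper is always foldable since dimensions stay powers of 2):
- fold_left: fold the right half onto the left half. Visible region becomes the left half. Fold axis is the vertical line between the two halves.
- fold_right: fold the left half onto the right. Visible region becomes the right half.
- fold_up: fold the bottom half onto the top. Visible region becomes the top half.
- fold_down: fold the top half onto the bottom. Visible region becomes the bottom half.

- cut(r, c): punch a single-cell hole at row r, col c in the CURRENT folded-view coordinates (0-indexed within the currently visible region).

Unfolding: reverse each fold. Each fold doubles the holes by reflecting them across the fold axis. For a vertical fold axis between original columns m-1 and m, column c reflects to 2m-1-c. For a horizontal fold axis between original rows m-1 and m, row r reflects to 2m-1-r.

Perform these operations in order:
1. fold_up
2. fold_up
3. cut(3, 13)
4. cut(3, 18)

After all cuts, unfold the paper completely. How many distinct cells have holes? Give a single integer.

Answer: 8

Derivation:
Op 1 fold_up: fold axis h@8; visible region now rows[0,8) x cols[0,32) = 8x32
Op 2 fold_up: fold axis h@4; visible region now rows[0,4) x cols[0,32) = 4x32
Op 3 cut(3, 13): punch at orig (3,13); cuts so far [(3, 13)]; region rows[0,4) x cols[0,32) = 4x32
Op 4 cut(3, 18): punch at orig (3,18); cuts so far [(3, 13), (3, 18)]; region rows[0,4) x cols[0,32) = 4x32
Unfold 1 (reflect across h@4): 4 holes -> [(3, 13), (3, 18), (4, 13), (4, 18)]
Unfold 2 (reflect across h@8): 8 holes -> [(3, 13), (3, 18), (4, 13), (4, 18), (11, 13), (11, 18), (12, 13), (12, 18)]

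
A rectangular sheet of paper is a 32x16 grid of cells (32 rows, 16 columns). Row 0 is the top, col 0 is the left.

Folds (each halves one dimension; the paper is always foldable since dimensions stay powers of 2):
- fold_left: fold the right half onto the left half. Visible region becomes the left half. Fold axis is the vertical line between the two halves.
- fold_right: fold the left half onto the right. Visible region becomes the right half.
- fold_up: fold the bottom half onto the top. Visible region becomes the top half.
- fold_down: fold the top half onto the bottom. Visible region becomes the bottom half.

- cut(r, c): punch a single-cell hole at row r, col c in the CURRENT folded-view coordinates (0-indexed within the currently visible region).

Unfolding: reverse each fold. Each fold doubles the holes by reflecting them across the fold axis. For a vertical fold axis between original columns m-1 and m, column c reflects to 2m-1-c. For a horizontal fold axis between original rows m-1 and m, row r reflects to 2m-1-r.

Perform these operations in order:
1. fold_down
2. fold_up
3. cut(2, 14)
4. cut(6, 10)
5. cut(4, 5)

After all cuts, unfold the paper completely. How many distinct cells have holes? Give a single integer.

Answer: 12

Derivation:
Op 1 fold_down: fold axis h@16; visible region now rows[16,32) x cols[0,16) = 16x16
Op 2 fold_up: fold axis h@24; visible region now rows[16,24) x cols[0,16) = 8x16
Op 3 cut(2, 14): punch at orig (18,14); cuts so far [(18, 14)]; region rows[16,24) x cols[0,16) = 8x16
Op 4 cut(6, 10): punch at orig (22,10); cuts so far [(18, 14), (22, 10)]; region rows[16,24) x cols[0,16) = 8x16
Op 5 cut(4, 5): punch at orig (20,5); cuts so far [(18, 14), (20, 5), (22, 10)]; region rows[16,24) x cols[0,16) = 8x16
Unfold 1 (reflect across h@24): 6 holes -> [(18, 14), (20, 5), (22, 10), (25, 10), (27, 5), (29, 14)]
Unfold 2 (reflect across h@16): 12 holes -> [(2, 14), (4, 5), (6, 10), (9, 10), (11, 5), (13, 14), (18, 14), (20, 5), (22, 10), (25, 10), (27, 5), (29, 14)]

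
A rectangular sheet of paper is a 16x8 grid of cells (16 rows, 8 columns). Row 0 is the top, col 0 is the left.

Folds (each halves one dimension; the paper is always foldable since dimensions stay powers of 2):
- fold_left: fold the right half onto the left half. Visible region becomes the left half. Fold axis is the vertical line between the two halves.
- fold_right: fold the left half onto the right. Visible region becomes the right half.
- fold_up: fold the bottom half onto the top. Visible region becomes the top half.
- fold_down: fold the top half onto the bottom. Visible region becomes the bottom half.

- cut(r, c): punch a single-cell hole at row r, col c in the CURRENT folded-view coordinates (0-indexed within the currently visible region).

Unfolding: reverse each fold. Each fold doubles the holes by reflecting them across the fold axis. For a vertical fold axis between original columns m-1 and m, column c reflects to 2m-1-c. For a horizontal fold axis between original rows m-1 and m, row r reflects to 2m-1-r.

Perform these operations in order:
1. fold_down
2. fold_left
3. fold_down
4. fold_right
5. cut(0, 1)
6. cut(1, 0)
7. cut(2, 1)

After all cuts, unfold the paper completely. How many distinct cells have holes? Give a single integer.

Answer: 48

Derivation:
Op 1 fold_down: fold axis h@8; visible region now rows[8,16) x cols[0,8) = 8x8
Op 2 fold_left: fold axis v@4; visible region now rows[8,16) x cols[0,4) = 8x4
Op 3 fold_down: fold axis h@12; visible region now rows[12,16) x cols[0,4) = 4x4
Op 4 fold_right: fold axis v@2; visible region now rows[12,16) x cols[2,4) = 4x2
Op 5 cut(0, 1): punch at orig (12,3); cuts so far [(12, 3)]; region rows[12,16) x cols[2,4) = 4x2
Op 6 cut(1, 0): punch at orig (13,2); cuts so far [(12, 3), (13, 2)]; region rows[12,16) x cols[2,4) = 4x2
Op 7 cut(2, 1): punch at orig (14,3); cuts so far [(12, 3), (13, 2), (14, 3)]; region rows[12,16) x cols[2,4) = 4x2
Unfold 1 (reflect across v@2): 6 holes -> [(12, 0), (12, 3), (13, 1), (13, 2), (14, 0), (14, 3)]
Unfold 2 (reflect across h@12): 12 holes -> [(9, 0), (9, 3), (10, 1), (10, 2), (11, 0), (11, 3), (12, 0), (12, 3), (13, 1), (13, 2), (14, 0), (14, 3)]
Unfold 3 (reflect across v@4): 24 holes -> [(9, 0), (9, 3), (9, 4), (9, 7), (10, 1), (10, 2), (10, 5), (10, 6), (11, 0), (11, 3), (11, 4), (11, 7), (12, 0), (12, 3), (12, 4), (12, 7), (13, 1), (13, 2), (13, 5), (13, 6), (14, 0), (14, 3), (14, 4), (14, 7)]
Unfold 4 (reflect across h@8): 48 holes -> [(1, 0), (1, 3), (1, 4), (1, 7), (2, 1), (2, 2), (2, 5), (2, 6), (3, 0), (3, 3), (3, 4), (3, 7), (4, 0), (4, 3), (4, 4), (4, 7), (5, 1), (5, 2), (5, 5), (5, 6), (6, 0), (6, 3), (6, 4), (6, 7), (9, 0), (9, 3), (9, 4), (9, 7), (10, 1), (10, 2), (10, 5), (10, 6), (11, 0), (11, 3), (11, 4), (11, 7), (12, 0), (12, 3), (12, 4), (12, 7), (13, 1), (13, 2), (13, 5), (13, 6), (14, 0), (14, 3), (14, 4), (14, 7)]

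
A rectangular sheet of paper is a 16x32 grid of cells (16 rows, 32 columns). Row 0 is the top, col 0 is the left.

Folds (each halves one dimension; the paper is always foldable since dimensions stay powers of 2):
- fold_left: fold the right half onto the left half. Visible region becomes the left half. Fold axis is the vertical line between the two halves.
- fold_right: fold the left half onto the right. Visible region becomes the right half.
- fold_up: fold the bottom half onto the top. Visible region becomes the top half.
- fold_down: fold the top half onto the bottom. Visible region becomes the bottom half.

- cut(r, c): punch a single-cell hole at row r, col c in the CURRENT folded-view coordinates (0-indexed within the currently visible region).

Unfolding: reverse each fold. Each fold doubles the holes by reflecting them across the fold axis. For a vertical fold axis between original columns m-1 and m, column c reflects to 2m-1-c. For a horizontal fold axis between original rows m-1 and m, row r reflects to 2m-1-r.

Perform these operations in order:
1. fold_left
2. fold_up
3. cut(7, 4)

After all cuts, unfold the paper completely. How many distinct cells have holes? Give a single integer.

Op 1 fold_left: fold axis v@16; visible region now rows[0,16) x cols[0,16) = 16x16
Op 2 fold_up: fold axis h@8; visible region now rows[0,8) x cols[0,16) = 8x16
Op 3 cut(7, 4): punch at orig (7,4); cuts so far [(7, 4)]; region rows[0,8) x cols[0,16) = 8x16
Unfold 1 (reflect across h@8): 2 holes -> [(7, 4), (8, 4)]
Unfold 2 (reflect across v@16): 4 holes -> [(7, 4), (7, 27), (8, 4), (8, 27)]

Answer: 4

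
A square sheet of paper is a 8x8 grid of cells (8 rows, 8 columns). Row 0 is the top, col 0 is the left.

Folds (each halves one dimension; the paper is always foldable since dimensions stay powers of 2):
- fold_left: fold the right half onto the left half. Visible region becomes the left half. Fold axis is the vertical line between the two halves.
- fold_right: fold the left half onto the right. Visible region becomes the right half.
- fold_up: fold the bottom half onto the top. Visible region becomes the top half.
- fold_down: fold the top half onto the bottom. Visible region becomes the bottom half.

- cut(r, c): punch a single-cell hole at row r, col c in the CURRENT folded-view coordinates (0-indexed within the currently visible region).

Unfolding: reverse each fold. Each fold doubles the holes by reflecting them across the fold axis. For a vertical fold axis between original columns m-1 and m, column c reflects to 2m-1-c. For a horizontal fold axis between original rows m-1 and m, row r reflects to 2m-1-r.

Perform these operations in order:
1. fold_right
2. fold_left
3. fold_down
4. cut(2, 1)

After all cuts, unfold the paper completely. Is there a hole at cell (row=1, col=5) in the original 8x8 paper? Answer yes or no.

Answer: yes

Derivation:
Op 1 fold_right: fold axis v@4; visible region now rows[0,8) x cols[4,8) = 8x4
Op 2 fold_left: fold axis v@6; visible region now rows[0,8) x cols[4,6) = 8x2
Op 3 fold_down: fold axis h@4; visible region now rows[4,8) x cols[4,6) = 4x2
Op 4 cut(2, 1): punch at orig (6,5); cuts so far [(6, 5)]; region rows[4,8) x cols[4,6) = 4x2
Unfold 1 (reflect across h@4): 2 holes -> [(1, 5), (6, 5)]
Unfold 2 (reflect across v@6): 4 holes -> [(1, 5), (1, 6), (6, 5), (6, 6)]
Unfold 3 (reflect across v@4): 8 holes -> [(1, 1), (1, 2), (1, 5), (1, 6), (6, 1), (6, 2), (6, 5), (6, 6)]
Holes: [(1, 1), (1, 2), (1, 5), (1, 6), (6, 1), (6, 2), (6, 5), (6, 6)]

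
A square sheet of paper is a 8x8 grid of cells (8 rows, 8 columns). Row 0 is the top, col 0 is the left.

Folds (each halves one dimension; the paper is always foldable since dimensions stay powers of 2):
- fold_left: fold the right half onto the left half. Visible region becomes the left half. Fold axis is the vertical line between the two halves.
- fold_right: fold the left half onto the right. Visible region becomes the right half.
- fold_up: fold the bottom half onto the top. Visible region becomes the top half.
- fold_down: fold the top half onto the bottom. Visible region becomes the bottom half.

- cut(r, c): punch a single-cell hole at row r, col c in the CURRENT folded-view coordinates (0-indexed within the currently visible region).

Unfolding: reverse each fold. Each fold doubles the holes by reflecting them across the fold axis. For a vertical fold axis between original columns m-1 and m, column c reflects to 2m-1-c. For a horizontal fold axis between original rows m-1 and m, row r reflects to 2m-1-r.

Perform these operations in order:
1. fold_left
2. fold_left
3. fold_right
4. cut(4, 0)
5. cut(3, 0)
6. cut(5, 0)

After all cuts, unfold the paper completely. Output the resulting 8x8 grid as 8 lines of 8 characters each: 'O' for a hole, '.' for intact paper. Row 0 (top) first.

Answer: ........
........
........
OOOOOOOO
OOOOOOOO
OOOOOOOO
........
........

Derivation:
Op 1 fold_left: fold axis v@4; visible region now rows[0,8) x cols[0,4) = 8x4
Op 2 fold_left: fold axis v@2; visible region now rows[0,8) x cols[0,2) = 8x2
Op 3 fold_right: fold axis v@1; visible region now rows[0,8) x cols[1,2) = 8x1
Op 4 cut(4, 0): punch at orig (4,1); cuts so far [(4, 1)]; region rows[0,8) x cols[1,2) = 8x1
Op 5 cut(3, 0): punch at orig (3,1); cuts so far [(3, 1), (4, 1)]; region rows[0,8) x cols[1,2) = 8x1
Op 6 cut(5, 0): punch at orig (5,1); cuts so far [(3, 1), (4, 1), (5, 1)]; region rows[0,8) x cols[1,2) = 8x1
Unfold 1 (reflect across v@1): 6 holes -> [(3, 0), (3, 1), (4, 0), (4, 1), (5, 0), (5, 1)]
Unfold 2 (reflect across v@2): 12 holes -> [(3, 0), (3, 1), (3, 2), (3, 3), (4, 0), (4, 1), (4, 2), (4, 3), (5, 0), (5, 1), (5, 2), (5, 3)]
Unfold 3 (reflect across v@4): 24 holes -> [(3, 0), (3, 1), (3, 2), (3, 3), (3, 4), (3, 5), (3, 6), (3, 7), (4, 0), (4, 1), (4, 2), (4, 3), (4, 4), (4, 5), (4, 6), (4, 7), (5, 0), (5, 1), (5, 2), (5, 3), (5, 4), (5, 5), (5, 6), (5, 7)]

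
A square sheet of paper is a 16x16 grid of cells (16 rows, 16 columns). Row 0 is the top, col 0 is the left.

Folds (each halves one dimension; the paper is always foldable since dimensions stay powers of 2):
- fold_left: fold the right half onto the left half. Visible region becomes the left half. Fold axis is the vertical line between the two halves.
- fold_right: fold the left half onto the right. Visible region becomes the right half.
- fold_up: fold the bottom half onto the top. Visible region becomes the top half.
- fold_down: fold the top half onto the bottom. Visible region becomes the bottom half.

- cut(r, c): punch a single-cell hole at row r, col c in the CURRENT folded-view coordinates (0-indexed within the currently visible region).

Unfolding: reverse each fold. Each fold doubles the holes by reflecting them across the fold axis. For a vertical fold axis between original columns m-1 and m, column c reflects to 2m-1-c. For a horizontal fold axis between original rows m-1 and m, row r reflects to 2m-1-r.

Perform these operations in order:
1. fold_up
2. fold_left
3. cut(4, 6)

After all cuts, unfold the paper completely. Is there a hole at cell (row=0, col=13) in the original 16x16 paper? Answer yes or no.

Op 1 fold_up: fold axis h@8; visible region now rows[0,8) x cols[0,16) = 8x16
Op 2 fold_left: fold axis v@8; visible region now rows[0,8) x cols[0,8) = 8x8
Op 3 cut(4, 6): punch at orig (4,6); cuts so far [(4, 6)]; region rows[0,8) x cols[0,8) = 8x8
Unfold 1 (reflect across v@8): 2 holes -> [(4, 6), (4, 9)]
Unfold 2 (reflect across h@8): 4 holes -> [(4, 6), (4, 9), (11, 6), (11, 9)]
Holes: [(4, 6), (4, 9), (11, 6), (11, 9)]

Answer: no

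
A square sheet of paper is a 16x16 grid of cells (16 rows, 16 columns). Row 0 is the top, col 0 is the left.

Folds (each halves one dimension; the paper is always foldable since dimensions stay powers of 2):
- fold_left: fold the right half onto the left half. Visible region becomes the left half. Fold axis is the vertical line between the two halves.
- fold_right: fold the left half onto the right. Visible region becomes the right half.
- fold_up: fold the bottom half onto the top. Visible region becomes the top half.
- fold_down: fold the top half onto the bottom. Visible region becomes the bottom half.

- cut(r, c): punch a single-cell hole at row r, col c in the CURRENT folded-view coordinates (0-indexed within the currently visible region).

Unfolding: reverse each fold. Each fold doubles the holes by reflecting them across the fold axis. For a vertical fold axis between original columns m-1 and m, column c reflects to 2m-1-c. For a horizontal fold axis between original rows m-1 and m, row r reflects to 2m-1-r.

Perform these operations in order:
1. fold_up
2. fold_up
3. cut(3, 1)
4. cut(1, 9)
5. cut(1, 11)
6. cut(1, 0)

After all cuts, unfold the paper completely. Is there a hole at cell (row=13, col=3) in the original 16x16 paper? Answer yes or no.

Op 1 fold_up: fold axis h@8; visible region now rows[0,8) x cols[0,16) = 8x16
Op 2 fold_up: fold axis h@4; visible region now rows[0,4) x cols[0,16) = 4x16
Op 3 cut(3, 1): punch at orig (3,1); cuts so far [(3, 1)]; region rows[0,4) x cols[0,16) = 4x16
Op 4 cut(1, 9): punch at orig (1,9); cuts so far [(1, 9), (3, 1)]; region rows[0,4) x cols[0,16) = 4x16
Op 5 cut(1, 11): punch at orig (1,11); cuts so far [(1, 9), (1, 11), (3, 1)]; region rows[0,4) x cols[0,16) = 4x16
Op 6 cut(1, 0): punch at orig (1,0); cuts so far [(1, 0), (1, 9), (1, 11), (3, 1)]; region rows[0,4) x cols[0,16) = 4x16
Unfold 1 (reflect across h@4): 8 holes -> [(1, 0), (1, 9), (1, 11), (3, 1), (4, 1), (6, 0), (6, 9), (6, 11)]
Unfold 2 (reflect across h@8): 16 holes -> [(1, 0), (1, 9), (1, 11), (3, 1), (4, 1), (6, 0), (6, 9), (6, 11), (9, 0), (9, 9), (9, 11), (11, 1), (12, 1), (14, 0), (14, 9), (14, 11)]
Holes: [(1, 0), (1, 9), (1, 11), (3, 1), (4, 1), (6, 0), (6, 9), (6, 11), (9, 0), (9, 9), (9, 11), (11, 1), (12, 1), (14, 0), (14, 9), (14, 11)]

Answer: no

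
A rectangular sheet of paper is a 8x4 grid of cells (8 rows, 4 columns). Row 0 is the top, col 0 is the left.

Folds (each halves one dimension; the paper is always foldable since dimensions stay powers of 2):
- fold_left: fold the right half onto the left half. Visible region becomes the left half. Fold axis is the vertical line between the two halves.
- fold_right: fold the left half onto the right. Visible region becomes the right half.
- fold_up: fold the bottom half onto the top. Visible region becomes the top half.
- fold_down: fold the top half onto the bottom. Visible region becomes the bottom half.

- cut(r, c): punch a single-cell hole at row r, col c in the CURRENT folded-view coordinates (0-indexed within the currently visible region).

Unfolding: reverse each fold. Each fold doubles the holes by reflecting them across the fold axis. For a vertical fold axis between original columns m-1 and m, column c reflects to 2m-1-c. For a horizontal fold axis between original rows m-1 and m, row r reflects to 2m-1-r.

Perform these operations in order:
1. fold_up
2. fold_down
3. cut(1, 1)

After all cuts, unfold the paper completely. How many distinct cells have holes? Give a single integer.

Op 1 fold_up: fold axis h@4; visible region now rows[0,4) x cols[0,4) = 4x4
Op 2 fold_down: fold axis h@2; visible region now rows[2,4) x cols[0,4) = 2x4
Op 3 cut(1, 1): punch at orig (3,1); cuts so far [(3, 1)]; region rows[2,4) x cols[0,4) = 2x4
Unfold 1 (reflect across h@2): 2 holes -> [(0, 1), (3, 1)]
Unfold 2 (reflect across h@4): 4 holes -> [(0, 1), (3, 1), (4, 1), (7, 1)]

Answer: 4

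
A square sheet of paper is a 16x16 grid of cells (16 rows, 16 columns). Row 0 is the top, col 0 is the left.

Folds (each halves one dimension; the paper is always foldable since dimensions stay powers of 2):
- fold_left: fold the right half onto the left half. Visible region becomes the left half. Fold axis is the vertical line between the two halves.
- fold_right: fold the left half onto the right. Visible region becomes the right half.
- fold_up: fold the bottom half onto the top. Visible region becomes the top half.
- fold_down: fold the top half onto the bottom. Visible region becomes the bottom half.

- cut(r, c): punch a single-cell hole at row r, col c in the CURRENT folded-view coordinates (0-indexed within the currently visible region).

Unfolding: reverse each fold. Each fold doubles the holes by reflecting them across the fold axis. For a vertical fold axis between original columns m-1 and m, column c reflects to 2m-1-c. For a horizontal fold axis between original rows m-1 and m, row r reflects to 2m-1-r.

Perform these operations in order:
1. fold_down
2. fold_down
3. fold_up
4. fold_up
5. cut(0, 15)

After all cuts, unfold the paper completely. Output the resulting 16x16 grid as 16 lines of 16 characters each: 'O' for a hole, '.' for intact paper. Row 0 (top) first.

Op 1 fold_down: fold axis h@8; visible region now rows[8,16) x cols[0,16) = 8x16
Op 2 fold_down: fold axis h@12; visible region now rows[12,16) x cols[0,16) = 4x16
Op 3 fold_up: fold axis h@14; visible region now rows[12,14) x cols[0,16) = 2x16
Op 4 fold_up: fold axis h@13; visible region now rows[12,13) x cols[0,16) = 1x16
Op 5 cut(0, 15): punch at orig (12,15); cuts so far [(12, 15)]; region rows[12,13) x cols[0,16) = 1x16
Unfold 1 (reflect across h@13): 2 holes -> [(12, 15), (13, 15)]
Unfold 2 (reflect across h@14): 4 holes -> [(12, 15), (13, 15), (14, 15), (15, 15)]
Unfold 3 (reflect across h@12): 8 holes -> [(8, 15), (9, 15), (10, 15), (11, 15), (12, 15), (13, 15), (14, 15), (15, 15)]
Unfold 4 (reflect across h@8): 16 holes -> [(0, 15), (1, 15), (2, 15), (3, 15), (4, 15), (5, 15), (6, 15), (7, 15), (8, 15), (9, 15), (10, 15), (11, 15), (12, 15), (13, 15), (14, 15), (15, 15)]

Answer: ...............O
...............O
...............O
...............O
...............O
...............O
...............O
...............O
...............O
...............O
...............O
...............O
...............O
...............O
...............O
...............O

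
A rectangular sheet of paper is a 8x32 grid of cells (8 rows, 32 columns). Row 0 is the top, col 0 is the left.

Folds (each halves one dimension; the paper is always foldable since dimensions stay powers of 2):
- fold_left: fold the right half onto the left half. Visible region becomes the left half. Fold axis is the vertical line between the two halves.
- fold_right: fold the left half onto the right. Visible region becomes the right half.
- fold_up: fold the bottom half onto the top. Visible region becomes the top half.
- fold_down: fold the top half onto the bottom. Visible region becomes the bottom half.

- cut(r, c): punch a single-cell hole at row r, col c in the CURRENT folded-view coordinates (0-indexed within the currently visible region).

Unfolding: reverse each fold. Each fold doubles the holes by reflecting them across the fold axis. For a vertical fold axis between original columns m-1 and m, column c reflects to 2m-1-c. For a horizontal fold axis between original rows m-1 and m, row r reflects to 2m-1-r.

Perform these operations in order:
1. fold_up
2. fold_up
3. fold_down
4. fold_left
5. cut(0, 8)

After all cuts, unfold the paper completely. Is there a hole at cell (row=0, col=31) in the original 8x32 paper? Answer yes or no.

Answer: no

Derivation:
Op 1 fold_up: fold axis h@4; visible region now rows[0,4) x cols[0,32) = 4x32
Op 2 fold_up: fold axis h@2; visible region now rows[0,2) x cols[0,32) = 2x32
Op 3 fold_down: fold axis h@1; visible region now rows[1,2) x cols[0,32) = 1x32
Op 4 fold_left: fold axis v@16; visible region now rows[1,2) x cols[0,16) = 1x16
Op 5 cut(0, 8): punch at orig (1,8); cuts so far [(1, 8)]; region rows[1,2) x cols[0,16) = 1x16
Unfold 1 (reflect across v@16): 2 holes -> [(1, 8), (1, 23)]
Unfold 2 (reflect across h@1): 4 holes -> [(0, 8), (0, 23), (1, 8), (1, 23)]
Unfold 3 (reflect across h@2): 8 holes -> [(0, 8), (0, 23), (1, 8), (1, 23), (2, 8), (2, 23), (3, 8), (3, 23)]
Unfold 4 (reflect across h@4): 16 holes -> [(0, 8), (0, 23), (1, 8), (1, 23), (2, 8), (2, 23), (3, 8), (3, 23), (4, 8), (4, 23), (5, 8), (5, 23), (6, 8), (6, 23), (7, 8), (7, 23)]
Holes: [(0, 8), (0, 23), (1, 8), (1, 23), (2, 8), (2, 23), (3, 8), (3, 23), (4, 8), (4, 23), (5, 8), (5, 23), (6, 8), (6, 23), (7, 8), (7, 23)]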